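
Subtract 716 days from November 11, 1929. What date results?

November 26, 1927

−365 (one year) → Nov 11, 1928 (351 left).
−11 → Oct 31, 1928 (end of Oct, 31 days; 340 left).
−31 → Sep 30, 1928 (end of Sep, 30 days; 309 left).
−30 → Aug 31, 1928 (end of Aug, 31 days; 279 left).
−31 → Jul 31, 1928 (end of Jul, 31 days; 248 left).
−31 → Jun 30, 1928 (end of Jun, 30 days; 217 left).
−30 → May 31, 1928 (end of May, 31 days; 187 left).
−31 → Apr 30, 1928 (end of Apr, 30 days; 156 left).
−30 → Mar 31, 1928 (end of Mar, 31 days; 126 left).
−31 → Feb 29, 1928 (end of Feb, 29 days; 95 left).
−29 → Jan 31, 1928 (end of Jan, 31 days; 66 left).
−31 → Dec 31, 1927 (end of Dec, 31 days; 35 left).
−31 → Nov 30, 1927 (end of Nov, 30 days; 4 left).
−4 → Nov 26, 1927.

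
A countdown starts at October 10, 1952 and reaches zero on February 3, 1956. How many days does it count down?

1211

Oct 10, 1952 → Oct 10, 1953: 365 days.
Oct 10, 1953 → Oct 10, 1954: 365 days.
Oct 10, 1954 → Oct 10, 1955: 365 days.
Oct 10, 1955 → Nov 10, 1955: 31 days (October has 31).
Nov 10, 1955 → Dec 10, 1955: 30 days (November has 30).
Dec 10, 1955 → Jan 10, 1956: 31 days (December has 31).
Jan 10, 1956 → Feb 3, 1956: 24 days.
Total: 1211 days.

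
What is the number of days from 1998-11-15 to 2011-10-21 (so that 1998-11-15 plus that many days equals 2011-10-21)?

4723

Nov 15, 1998 → Nov 15, 1999: 365 days.
Nov 15, 1999 → Nov 15, 2000: 366 days (Feb 29, 2000 is in that span).
Nov 15, 2000 → Nov 15, 2001: 365 days.
Nov 15, 2001 → Nov 15, 2002: 365 days.
Nov 15, 2002 → Nov 15, 2003: 365 days.
Nov 15, 2003 → Nov 15, 2004: 366 days (Feb 29, 2004 is in that span).
Nov 15, 2004 → Nov 15, 2005: 365 days.
Nov 15, 2005 → Nov 15, 2006: 365 days.
Nov 15, 2006 → Nov 15, 2007: 365 days.
Nov 15, 2007 → Nov 15, 2008: 366 days (Feb 29, 2008 is in that span).
Nov 15, 2008 → Nov 15, 2009: 365 days.
Nov 15, 2009 → Nov 15, 2010: 365 days.
Nov 15, 2010 → Dec 15, 2010: 30 days (November has 30).
Dec 15, 2010 → Jan 15, 2011: 31 days (December has 31).
Jan 15, 2011 → Feb 15, 2011: 31 days (January has 31).
Feb 15, 2011 → Mar 15, 2011: 28 days (February has 28).
Mar 15, 2011 → Apr 15, 2011: 31 days (March has 31).
Apr 15, 2011 → May 15, 2011: 30 days (April has 30).
May 15, 2011 → Jun 15, 2011: 31 days (May has 31).
Jun 15, 2011 → Jul 15, 2011: 30 days (June has 30).
Jul 15, 2011 → Aug 15, 2011: 31 days (July has 31).
Aug 15, 2011 → Sep 15, 2011: 31 days (August has 31).
Sep 15, 2011 → Oct 15, 2011: 30 days (September has 30).
Oct 15, 2011 → Oct 21, 2011: 6 days.
Total: 4723 days.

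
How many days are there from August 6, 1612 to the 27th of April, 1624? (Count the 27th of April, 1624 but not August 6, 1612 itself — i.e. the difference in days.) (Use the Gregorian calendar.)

Aug 6, 1612 → Aug 6, 1613: 365 days.
Aug 6, 1613 → Aug 6, 1614: 365 days.
Aug 6, 1614 → Aug 6, 1615: 365 days.
Aug 6, 1615 → Aug 6, 1616: 366 days (Feb 29, 1616 is in that span).
Aug 6, 1616 → Aug 6, 1617: 365 days.
Aug 6, 1617 → Aug 6, 1618: 365 days.
Aug 6, 1618 → Aug 6, 1619: 365 days.
Aug 6, 1619 → Aug 6, 1620: 366 days (Feb 29, 1620 is in that span).
Aug 6, 1620 → Aug 6, 1621: 365 days.
Aug 6, 1621 → Aug 6, 1622: 365 days.
Aug 6, 1622 → Aug 6, 1623: 365 days.
Aug 6, 1623 → Sep 6, 1623: 31 days (August has 31).
Sep 6, 1623 → Oct 6, 1623: 30 days (September has 30).
Oct 6, 1623 → Nov 6, 1623: 31 days (October has 31).
Nov 6, 1623 → Dec 6, 1623: 30 days (November has 30).
Dec 6, 1623 → Jan 6, 1624: 31 days (December has 31).
Jan 6, 1624 → Feb 6, 1624: 31 days (January has 31).
Feb 6, 1624 → Mar 6, 1624: 29 days (February has 29).
Mar 6, 1624 → Apr 6, 1624: 31 days (March has 31).
Apr 6, 1624 → Apr 27, 1624: 21 days.
Total: 4282 days.

4282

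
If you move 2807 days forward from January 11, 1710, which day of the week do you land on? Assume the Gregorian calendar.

First find the weekday of Jan 11, 1710. Doomsday rule: the anchor day for the 1700s is Sunday. For year 10: 10÷12 = 0 r 10, and 10÷4 = 2, so 0+10+2 = 12.
Sunday + 12 ≡ Friday — that's 1710's doomsday.
In January the doomsday date is Jan 3 (1710 is not a leap year).
Jan 11 is 8 days after Jan 3; 8 mod 7 = 1, so Friday + 1 = Saturday.
2807 mod 7 = 0, so 2807 days after a Saturday is Saturday + 0 = Saturday.

Saturday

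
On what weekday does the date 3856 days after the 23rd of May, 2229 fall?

First find the weekday of May 23, 2229. Doomsday rule: the anchor day for the 2200s is Friday. For year 29: 29÷12 = 2 r 5, and 5÷4 = 1, so 2+5+1 = 8.
Friday + 8 ≡ Saturday — that's 2229's doomsday.
In May the doomsday date is May 9.
May 23 is 14 days after May 9; 14 mod 7 = 0, so Saturday + 0 = Saturday.
3856 mod 7 = 6, so 3856 days after a Saturday is Saturday + 6 = Friday.

Friday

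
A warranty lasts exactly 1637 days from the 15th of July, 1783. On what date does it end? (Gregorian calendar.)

+366 (one year; includes Feb 29, 1784) → Jul 15, 1784 (1271 left).
+365 (one year) → Jul 15, 1785 (906 left).
+365 (one year) → Jul 15, 1786 (541 left).
+365 (one year) → Jul 15, 1787 (176 left).
Jul has 31 days: +17 → Aug 1, 1787 (159 left).
Aug has 31 days: +31 → Sep 1, 1787 (128 left).
Sep has 30 days: +30 → Oct 1, 1787 (98 left).
Oct has 31 days: +31 → Nov 1, 1787 (67 left).
Nov has 30 days: +30 → Dec 1, 1787 (37 left).
Dec has 31 days: +31 → Jan 1, 1788 (6 left).
+6 → Jan 7, 1788.

January 7, 1788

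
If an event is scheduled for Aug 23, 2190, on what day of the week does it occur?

Doomsday rule: the anchor day for the 2100s is Sunday. For year 90: 90÷12 = 7 r 6, and 6÷4 = 1, so 7+6+1 = 14.
Sunday + 14 ≡ Sunday — that's 2190's doomsday.
In August the doomsday date is Aug 8.
Aug 23 is 15 days after Aug 8; 15 mod 7 = 1, so Sunday + 1 = Monday.

Monday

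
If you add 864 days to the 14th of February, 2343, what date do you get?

June 27, 2345

+365 (one year) → Feb 14, 2344 (499 left).
+366 (one year; includes Feb 29, 2344) → Feb 14, 2345 (133 left).
Feb has 28 days: +15 → Mar 1, 2345 (118 left).
Mar has 31 days: +31 → Apr 1, 2345 (87 left).
Apr has 30 days: +30 → May 1, 2345 (57 left).
May has 31 days: +31 → Jun 1, 2345 (26 left).
+26 → Jun 27, 2345.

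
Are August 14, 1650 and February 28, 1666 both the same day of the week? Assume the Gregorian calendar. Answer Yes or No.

From Aug 14, 1650 to Feb 28, 1666 is 5677 days.
5677 mod 7 = 0, so they are the same weekday.
(Aug 14, 1650 is a Sunday; Feb 28, 1666 is a Sunday.)

Yes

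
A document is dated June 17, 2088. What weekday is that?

Thursday

Doomsday rule: the anchor day for the 2000s is Tuesday. For year 88: 88÷12 = 7 r 4, and 4÷4 = 1, so 7+4+1 = 12.
Tuesday + 12 ≡ Sunday — that's 2088's doomsday.
In June the doomsday date is Jun 6.
Jun 17 is 11 days after Jun 6; 11 mod 7 = 4, so Sunday + 4 = Thursday.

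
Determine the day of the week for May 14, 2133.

Thursday

Doomsday rule: the anchor day for the 2100s is Sunday. For year 33: 33÷12 = 2 r 9, and 9÷4 = 2, so 2+9+2 = 13.
Sunday + 13 ≡ Saturday — that's 2133's doomsday.
In May the doomsday date is May 9.
May 14 is 5 days after May 9; 5 mod 7 = 5, so Saturday + 5 = Thursday.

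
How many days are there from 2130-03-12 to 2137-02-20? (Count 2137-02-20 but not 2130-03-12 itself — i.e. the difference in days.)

Mar 12, 2130 → Mar 12, 2131: 365 days.
Mar 12, 2131 → Mar 12, 2132: 366 days (Feb 29, 2132 is in that span).
Mar 12, 2132 → Mar 12, 2133: 365 days.
Mar 12, 2133 → Mar 12, 2134: 365 days.
Mar 12, 2134 → Mar 12, 2135: 365 days.
Mar 12, 2135 → Mar 12, 2136: 366 days (Feb 29, 2136 is in that span).
Mar 12, 2136 → Apr 12, 2136: 31 days (March has 31).
Apr 12, 2136 → May 12, 2136: 30 days (April has 30).
May 12, 2136 → Jun 12, 2136: 31 days (May has 31).
Jun 12, 2136 → Jul 12, 2136: 30 days (June has 30).
Jul 12, 2136 → Aug 12, 2136: 31 days (July has 31).
Aug 12, 2136 → Sep 12, 2136: 31 days (August has 31).
Sep 12, 2136 → Oct 12, 2136: 30 days (September has 30).
Oct 12, 2136 → Nov 12, 2136: 31 days (October has 31).
Nov 12, 2136 → Dec 12, 2136: 30 days (November has 30).
Dec 12, 2136 → Jan 12, 2137: 31 days (December has 31).
Jan 12, 2137 → Feb 12, 2137: 31 days (January has 31).
Feb 12, 2137 → Feb 20, 2137: 8 days.
Total: 2537 days.

2537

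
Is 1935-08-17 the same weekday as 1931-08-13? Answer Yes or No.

From Aug 13, 1931 to Aug 17, 1935 is 1465 days.
1465 mod 7 = 2, so they are different weekdays.
(Aug 13, 1931 is a Thursday; Aug 17, 1935 is a Saturday.)

No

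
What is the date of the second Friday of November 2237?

November 10, 2237

November 1, 2237 is a Wednesday.
The first Friday is therefore November 3 (2 days later).
The second Friday is 3 + 1×7 = November 10.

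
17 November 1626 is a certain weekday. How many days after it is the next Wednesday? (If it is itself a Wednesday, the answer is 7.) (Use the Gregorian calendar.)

Nov 17, 1626 is a Tuesday.
From Tuesday to the next Wednesday is 1 day.

1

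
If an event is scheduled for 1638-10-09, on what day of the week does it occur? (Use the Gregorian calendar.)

Doomsday rule: the anchor day for the 1600s is Tuesday. For year 38: 38÷12 = 3 r 2, and 2÷4 = 0, so 3+2+0 = 5.
Tuesday + 5 ≡ Sunday — that's 1638's doomsday.
In October the doomsday date is Oct 10.
Oct 9 is 1 day before Oct 10; 1 mod 7 = 1, so Sunday − 1 = Saturday.

Saturday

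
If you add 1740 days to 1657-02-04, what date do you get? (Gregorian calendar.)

November 10, 1661

+365 (one year) → Feb 4, 1658 (1375 left).
+365 (one year) → Feb 4, 1659 (1010 left).
+365 (one year) → Feb 4, 1660 (645 left).
+366 (one year; includes Feb 29, 1660) → Feb 4, 1661 (279 left).
Feb has 28 days: +25 → Mar 1, 1661 (254 left).
Mar has 31 days: +31 → Apr 1, 1661 (223 left).
Apr has 30 days: +30 → May 1, 1661 (193 left).
May has 31 days: +31 → Jun 1, 1661 (162 left).
Jun has 30 days: +30 → Jul 1, 1661 (132 left).
Jul has 31 days: +31 → Aug 1, 1661 (101 left).
Aug has 31 days: +31 → Sep 1, 1661 (70 left).
Sep has 30 days: +30 → Oct 1, 1661 (40 left).
Oct has 31 days: +31 → Nov 1, 1661 (9 left).
+9 → Nov 10, 1661.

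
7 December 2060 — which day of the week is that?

Tuesday

January 1, 2060 is a Thursday.
Jan 1, 2060 → Feb 1, 2060: 31 days (January has 31).
Feb 1, 2060 → Mar 1, 2060: 29 days (February has 29).
Mar 1, 2060 → Apr 1, 2060: 31 days (March has 31).
Apr 1, 2060 → May 1, 2060: 30 days (April has 30).
May 1, 2060 → Jun 1, 2060: 31 days (May has 31).
Jun 1, 2060 → Jul 1, 2060: 30 days (June has 30).
Jul 1, 2060 → Aug 1, 2060: 31 days (July has 31).
Aug 1, 2060 → Sep 1, 2060: 31 days (August has 31).
Sep 1, 2060 → Oct 1, 2060: 30 days (September has 30).
Oct 1, 2060 → Nov 1, 2060: 31 days (October has 31).
Nov 1, 2060 → Dec 1, 2060: 30 days (November has 30).
Dec 1, 2060 → Dec 7, 2060: 6 days.
Total: 341 days.
341 mod 7 = 5, so Thursday + 5 = Tuesday.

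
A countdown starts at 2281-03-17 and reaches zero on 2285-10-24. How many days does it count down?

Mar 17, 2281 → Mar 17, 2282: 365 days.
Mar 17, 2282 → Mar 17, 2283: 365 days.
Mar 17, 2283 → Mar 17, 2284: 366 days (Feb 29, 2284 is in that span).
Mar 17, 2284 → Mar 17, 2285: 365 days.
Mar 17, 2285 → Apr 17, 2285: 31 days (March has 31).
Apr 17, 2285 → May 17, 2285: 30 days (April has 30).
May 17, 2285 → Jun 17, 2285: 31 days (May has 31).
Jun 17, 2285 → Jul 17, 2285: 30 days (June has 30).
Jul 17, 2285 → Aug 17, 2285: 31 days (July has 31).
Aug 17, 2285 → Sep 17, 2285: 31 days (August has 31).
Sep 17, 2285 → Oct 17, 2285: 30 days (September has 30).
Oct 17, 2285 → Oct 24, 2285: 7 days.
Total: 1682 days.

1682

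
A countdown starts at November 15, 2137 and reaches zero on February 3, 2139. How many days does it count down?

445

Nov 15, 2137 → Nov 15, 2138: 365 days.
Nov 15, 2138 → Dec 15, 2138: 30 days (November has 30).
Dec 15, 2138 → Jan 15, 2139: 31 days (December has 31).
Jan 15, 2139 → Feb 3, 2139: 19 days.
Total: 445 days.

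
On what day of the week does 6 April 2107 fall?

Wednesday

January 1, 2107 is a Saturday.
Jan 1, 2107 → Feb 1, 2107: 31 days (January has 31).
Feb 1, 2107 → Mar 1, 2107: 28 days (February has 28).
Mar 1, 2107 → Apr 1, 2107: 31 days (March has 31).
Apr 1, 2107 → Apr 6, 2107: 5 days.
Total: 95 days.
95 mod 7 = 4, so Saturday + 4 = Wednesday.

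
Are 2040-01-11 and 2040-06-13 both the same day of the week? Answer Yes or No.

From Jan 11, 2040 to Jun 13, 2040 is 154 days.
154 mod 7 = 0, so they are the same weekday.
(Jan 11, 2040 is a Wednesday; Jun 13, 2040 is a Wednesday.)

Yes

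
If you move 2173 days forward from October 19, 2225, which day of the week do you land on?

Saturday

Oct 19, 2225 is a Wednesday.
2173 mod 7 = 3, so 2173 days after a Wednesday is Wednesday + 3 = Saturday.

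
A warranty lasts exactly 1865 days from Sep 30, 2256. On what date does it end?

+365 (one year) → Sep 30, 2257 (1500 left).
+365 (one year) → Sep 30, 2258 (1135 left).
+365 (one year) → Sep 30, 2259 (770 left).
+366 (one year; includes Feb 29, 2260) → Sep 30, 2260 (404 left).
+365 (one year) → Sep 30, 2261 (39 left).
Sep has 30 days: +1 → Oct 1, 2261 (38 left).
Oct has 31 days: +31 → Nov 1, 2261 (7 left).
+7 → Nov 8, 2261.

November 8, 2261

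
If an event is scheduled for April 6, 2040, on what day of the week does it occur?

Doomsday rule: the anchor day for the 2000s is Tuesday. For year 40: 40÷12 = 3 r 4, and 4÷4 = 1, so 3+4+1 = 8.
Tuesday + 8 ≡ Wednesday — that's 2040's doomsday.
In April the doomsday date is Apr 4.
Apr 6 is 2 days after Apr 4; 2 mod 7 = 2, so Wednesday + 2 = Friday.

Friday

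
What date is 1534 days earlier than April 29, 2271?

February 15, 2267

−365 (one year) → Apr 29, 2270 (1169 left).
−365 (one year) → Apr 29, 2269 (804 left).
−365 (one year) → Apr 29, 2268 (439 left).
−366 (one year; includes Feb 29, 2268) → Apr 29, 2267 (73 left).
−29 → Mar 31, 2267 (end of Mar, 31 days; 44 left).
−31 → Feb 28, 2267 (end of Feb, 28 days; 13 left).
−13 → Feb 15, 2267.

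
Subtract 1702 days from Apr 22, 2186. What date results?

−365 (one year) → Apr 22, 2185 (1337 left).
−365 (one year) → Apr 22, 2184 (972 left).
−366 (one year; includes Feb 29, 2184) → Apr 22, 2183 (606 left).
−365 (one year) → Apr 22, 2182 (241 left).
−22 → Mar 31, 2182 (end of Mar, 31 days; 219 left).
−31 → Feb 28, 2182 (end of Feb, 28 days; 188 left).
−28 → Jan 31, 2182 (end of Jan, 31 days; 160 left).
−31 → Dec 31, 2181 (end of Dec, 31 days; 129 left).
−31 → Nov 30, 2181 (end of Nov, 30 days; 98 left).
−30 → Oct 31, 2181 (end of Oct, 31 days; 68 left).
−31 → Sep 30, 2181 (end of Sep, 30 days; 37 left).
−30 → Aug 31, 2181 (end of Aug, 31 days; 7 left).
−7 → Aug 24, 2181.

August 24, 2181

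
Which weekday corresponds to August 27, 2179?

Friday

Doomsday rule: the anchor day for the 2100s is Sunday. For year 79: 79÷12 = 6 r 7, and 7÷4 = 1, so 6+7+1 = 14.
Sunday + 14 ≡ Sunday — that's 2179's doomsday.
In August the doomsday date is Aug 8.
Aug 27 is 19 days after Aug 8; 19 mod 7 = 5, so Sunday + 5 = Friday.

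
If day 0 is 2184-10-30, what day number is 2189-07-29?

Oct 30, 2184 → Oct 30, 2185: 365 days.
Oct 30, 2185 → Oct 30, 2186: 365 days.
Oct 30, 2186 → Oct 30, 2187: 365 days.
Oct 30, 2187 → Oct 30, 2188: 366 days (Feb 29, 2188 is in that span).
Oct 30, 2188 → Nov 30, 2188: 31 days (October has 31).
Nov 30, 2188 → Dec 30, 2188: 30 days (November has 30).
Dec 30, 2188 → Jan 30, 2189: 31 days (December has 31).
Jan 30, 2189 → Feb 28, 2189: 29 days (January has 31).
Feb 28, 2189 → Mar 28, 2189: 28 days (February has 28).
Mar 28, 2189 → Apr 28, 2189: 31 days (March has 31).
Apr 28, 2189 → May 28, 2189: 30 days (April has 30).
May 28, 2189 → Jun 28, 2189: 31 days (May has 31).
Jun 28, 2189 → Jul 28, 2189: 30 days (June has 30).
Jul 28, 2189 → Jul 29, 2189: 1 days.
Total: 1733 days.

1733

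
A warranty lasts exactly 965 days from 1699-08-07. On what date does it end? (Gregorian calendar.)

+365 (one year) → Aug 7, 1700 (600 left).
+365 (one year) → Aug 7, 1701 (235 left).
Aug has 31 days: +25 → Sep 1, 1701 (210 left).
Sep has 30 days: +30 → Oct 1, 1701 (180 left).
Oct has 31 days: +31 → Nov 1, 1701 (149 left).
Nov has 30 days: +30 → Dec 1, 1701 (119 left).
Dec has 31 days: +31 → Jan 1, 1702 (88 left).
Jan has 31 days: +31 → Feb 1, 1702 (57 left).
Feb has 28 days: +28 → Mar 1, 1702 (29 left).
+29 → Mar 30, 1702.

March 30, 1702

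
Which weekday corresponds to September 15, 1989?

Friday

Doomsday rule: the anchor day for the 1900s is Wednesday. For year 89: 89÷12 = 7 r 5, and 5÷4 = 1, so 7+5+1 = 13.
Wednesday + 13 ≡ Tuesday — that's 1989's doomsday.
In September the doomsday date is Sep 5.
Sep 15 is 10 days after Sep 5; 10 mod 7 = 3, so Tuesday + 3 = Friday.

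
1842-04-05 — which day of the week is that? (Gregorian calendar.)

Doomsday rule: the anchor day for the 1800s is Friday. For year 42: 42÷12 = 3 r 6, and 6÷4 = 1, so 3+6+1 = 10.
Friday + 10 ≡ Monday — that's 1842's doomsday.
In April the doomsday date is Apr 4.
Apr 5 is 1 day after Apr 4; 1 mod 7 = 1, so Monday + 1 = Tuesday.

Tuesday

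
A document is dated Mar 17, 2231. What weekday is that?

Thursday

Doomsday rule: the anchor day for the 2200s is Friday. For year 31: 31÷12 = 2 r 7, and 7÷4 = 1, so 2+7+1 = 10.
Friday + 10 ≡ Monday — that's 2231's doomsday.
In March the doomsday date is Mar 14.
Mar 17 is 3 days after Mar 14; 3 mod 7 = 3, so Monday + 3 = Thursday.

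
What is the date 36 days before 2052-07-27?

−27 → Jun 30, 2052 (end of Jun, 30 days; 9 left).
−9 → Jun 21, 2052.

June 21, 2052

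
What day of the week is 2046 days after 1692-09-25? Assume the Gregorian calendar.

Sep 25, 1692 is a Thursday.
2046 mod 7 = 2, so 2046 days after a Thursday is Thursday + 2 = Saturday.

Saturday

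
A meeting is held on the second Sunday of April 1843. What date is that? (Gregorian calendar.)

April 9, 1843

April 1, 1843 is a Saturday.
The first Sunday is therefore April 2 (1 days later).
The second Sunday is 2 + 1×7 = April 9.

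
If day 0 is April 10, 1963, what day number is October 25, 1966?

Apr 10, 1963 → Apr 10, 1964: 366 days (Feb 29, 1964 is in that span).
Apr 10, 1964 → Apr 10, 1965: 365 days.
Apr 10, 1965 → Apr 10, 1966: 365 days.
Apr 10, 1966 → May 10, 1966: 30 days (April has 30).
May 10, 1966 → Jun 10, 1966: 31 days (May has 31).
Jun 10, 1966 → Jul 10, 1966: 30 days (June has 30).
Jul 10, 1966 → Aug 10, 1966: 31 days (July has 31).
Aug 10, 1966 → Sep 10, 1966: 31 days (August has 31).
Sep 10, 1966 → Oct 10, 1966: 30 days (September has 30).
Oct 10, 1966 → Oct 25, 1966: 15 days.
Total: 1294 days.

1294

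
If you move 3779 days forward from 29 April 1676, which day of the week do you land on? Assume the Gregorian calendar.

First find the weekday of Apr 29, 1676. Doomsday rule: the anchor day for the 1600s is Tuesday. For year 76: 76÷12 = 6 r 4, and 4÷4 = 1, so 6+4+1 = 11.
Tuesday + 11 ≡ Saturday — that's 1676's doomsday.
In April the doomsday date is Apr 4.
Apr 29 is 25 days after Apr 4; 25 mod 7 = 4, so Saturday + 4 = Wednesday.
3779 mod 7 = 6, so 3779 days after a Wednesday is Wednesday + 6 = Tuesday.

Tuesday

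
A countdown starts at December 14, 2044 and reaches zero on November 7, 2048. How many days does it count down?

Dec 14, 2044 → Dec 14, 2045: 365 days.
Dec 14, 2045 → Dec 14, 2046: 365 days.
Dec 14, 2046 → Dec 14, 2047: 365 days.
Dec 14, 2047 → Jan 14, 2048: 31 days (December has 31).
Jan 14, 2048 → Feb 14, 2048: 31 days (January has 31).
Feb 14, 2048 → Mar 14, 2048: 29 days (February has 29).
Mar 14, 2048 → Apr 14, 2048: 31 days (March has 31).
Apr 14, 2048 → May 14, 2048: 30 days (April has 30).
May 14, 2048 → Jun 14, 2048: 31 days (May has 31).
Jun 14, 2048 → Jul 14, 2048: 30 days (June has 30).
Jul 14, 2048 → Aug 14, 2048: 31 days (July has 31).
Aug 14, 2048 → Sep 14, 2048: 31 days (August has 31).
Sep 14, 2048 → Oct 14, 2048: 30 days (September has 30).
Oct 14, 2048 → Nov 7, 2048: 24 days.
Total: 1424 days.

1424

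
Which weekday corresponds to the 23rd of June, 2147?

Doomsday rule: the anchor day for the 2100s is Sunday. For year 47: 47÷12 = 3 r 11, and 11÷4 = 2, so 3+11+2 = 16.
Sunday + 16 ≡ Tuesday — that's 2147's doomsday.
In June the doomsday date is Jun 6.
Jun 23 is 17 days after Jun 6; 17 mod 7 = 3, so Tuesday + 3 = Friday.

Friday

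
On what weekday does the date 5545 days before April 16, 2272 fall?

Monday

First find the weekday of Apr 16, 2272. Doomsday rule: the anchor day for the 2200s is Friday. For year 72: 72÷12 = 6 r 0, and 0÷4 = 0, so 6+0+0 = 6.
Friday + 6 ≡ Thursday — that's 2272's doomsday.
In April the doomsday date is Apr 4.
Apr 16 is 12 days after Apr 4; 12 mod 7 = 5, so Thursday + 5 = Tuesday.
5545 mod 7 = 1, so 5545 days before a Tuesday is Tuesday − 1 = Monday.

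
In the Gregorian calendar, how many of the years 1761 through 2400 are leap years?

Multiples of 4 in [1761,2400]: 160.
Of those, multiples of 100: 7 (not leap unless ÷400).
Multiples of 400: 2.
Leap years = 160 − 7 + 2 = 155.

155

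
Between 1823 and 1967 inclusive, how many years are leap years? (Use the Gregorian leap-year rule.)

Multiples of 4 in [1823,1967]: 36.
Of those, multiples of 100: 1 (not leap unless ÷400).
Multiples of 400: 0.
Leap years = 36 − 1 + 0 = 35.

35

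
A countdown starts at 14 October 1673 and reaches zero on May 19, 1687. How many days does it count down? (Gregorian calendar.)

Oct 14, 1673 → Oct 14, 1674: 365 days.
Oct 14, 1674 → Oct 14, 1675: 365 days.
Oct 14, 1675 → Oct 14, 1676: 366 days (Feb 29, 1676 is in that span).
Oct 14, 1676 → Oct 14, 1677: 365 days.
Oct 14, 1677 → Oct 14, 1678: 365 days.
Oct 14, 1678 → Oct 14, 1679: 365 days.
Oct 14, 1679 → Oct 14, 1680: 366 days (Feb 29, 1680 is in that span).
Oct 14, 1680 → Oct 14, 1681: 365 days.
Oct 14, 1681 → Oct 14, 1682: 365 days.
Oct 14, 1682 → Oct 14, 1683: 365 days.
Oct 14, 1683 → Oct 14, 1684: 366 days (Feb 29, 1684 is in that span).
Oct 14, 1684 → Oct 14, 1685: 365 days.
Oct 14, 1685 → Oct 14, 1686: 365 days.
Oct 14, 1686 → Nov 14, 1686: 31 days (October has 31).
Nov 14, 1686 → Dec 14, 1686: 30 days (November has 30).
Dec 14, 1686 → Jan 14, 1687: 31 days (December has 31).
Jan 14, 1687 → Feb 14, 1687: 31 days (January has 31).
Feb 14, 1687 → Mar 14, 1687: 28 days (February has 28).
Mar 14, 1687 → Apr 14, 1687: 31 days (March has 31).
Apr 14, 1687 → May 14, 1687: 30 days (April has 30).
May 14, 1687 → May 19, 1687: 5 days.
Total: 4965 days.

4965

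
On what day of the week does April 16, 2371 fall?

Friday

Doomsday rule: the anchor day for the 2300s is Wednesday. For year 71: 71÷12 = 5 r 11, and 11÷4 = 2, so 5+11+2 = 18.
Wednesday + 18 ≡ Sunday — that's 2371's doomsday.
In April the doomsday date is Apr 4.
Apr 16 is 12 days after Apr 4; 12 mod 7 = 5, so Sunday + 5 = Friday.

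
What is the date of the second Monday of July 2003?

July 14, 2003

July 1, 2003 is a Tuesday.
The first Monday is therefore July 7 (6 days later).
The second Monday is 7 + 1×7 = July 14.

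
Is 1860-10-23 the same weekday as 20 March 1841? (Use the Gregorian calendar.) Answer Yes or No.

From Mar 20, 1841 to Oct 23, 1860 is 7157 days.
7157 mod 7 = 3, so they are different weekdays.
(Mar 20, 1841 is a Saturday; Oct 23, 1860 is a Tuesday.)

No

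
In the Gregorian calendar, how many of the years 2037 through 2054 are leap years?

Multiples of 4 in [2037,2054]: 4.
Of those, multiples of 100: 0 (not leap unless ÷400).
Multiples of 400: 0.
Leap years = 4 − 0 + 0 = 4.

4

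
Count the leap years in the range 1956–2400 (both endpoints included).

109

Multiples of 4 in [1956,2400]: 112.
Of those, multiples of 100: 5 (not leap unless ÷400).
Multiples of 400: 2.
Leap years = 112 − 5 + 2 = 109.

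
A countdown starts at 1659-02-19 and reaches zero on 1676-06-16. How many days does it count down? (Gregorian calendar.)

Feb 19, 1659 → Feb 19, 1660: 365 days.
Feb 19, 1660 → Feb 19, 1661: 366 days (Feb 29, 1660 is in that span).
Feb 19, 1661 → Feb 19, 1662: 365 days.
Feb 19, 1662 → Feb 19, 1663: 365 days.
Feb 19, 1663 → Feb 19, 1664: 365 days.
Feb 19, 1664 → Feb 19, 1665: 366 days (Feb 29, 1664 is in that span).
Feb 19, 1665 → Feb 19, 1666: 365 days.
Feb 19, 1666 → Feb 19, 1667: 365 days.
Feb 19, 1667 → Feb 19, 1668: 365 days.
Feb 19, 1668 → Feb 19, 1669: 366 days (Feb 29, 1668 is in that span).
Feb 19, 1669 → Feb 19, 1670: 365 days.
Feb 19, 1670 → Feb 19, 1671: 365 days.
Feb 19, 1671 → Feb 19, 1672: 365 days.
Feb 19, 1672 → Feb 19, 1673: 366 days (Feb 29, 1672 is in that span).
Feb 19, 1673 → Feb 19, 1674: 365 days.
Feb 19, 1674 → Feb 19, 1675: 365 days.
Feb 19, 1675 → Feb 19, 1676: 365 days.
Feb 19, 1676 → Mar 19, 1676: 29 days (February has 29).
Mar 19, 1676 → Apr 19, 1676: 31 days (March has 31).
Apr 19, 1676 → May 19, 1676: 30 days (April has 30).
May 19, 1676 → Jun 16, 1676: 28 days.
Total: 6327 days.

6327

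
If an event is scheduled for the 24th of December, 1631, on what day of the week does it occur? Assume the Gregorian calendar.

Doomsday rule: the anchor day for the 1600s is Tuesday. For year 31: 31÷12 = 2 r 7, and 7÷4 = 1, so 2+7+1 = 10.
Tuesday + 10 ≡ Friday — that's 1631's doomsday.
In December the doomsday date is Dec 12.
Dec 24 is 12 days after Dec 12; 12 mod 7 = 5, so Friday + 5 = Wednesday.

Wednesday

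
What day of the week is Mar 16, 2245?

Sunday

Doomsday rule: the anchor day for the 2200s is Friday. For year 45: 45÷12 = 3 r 9, and 9÷4 = 2, so 3+9+2 = 14.
Friday + 14 ≡ Friday — that's 2245's doomsday.
In March the doomsday date is Mar 14.
Mar 16 is 2 days after Mar 14; 2 mod 7 = 2, so Friday + 2 = Sunday.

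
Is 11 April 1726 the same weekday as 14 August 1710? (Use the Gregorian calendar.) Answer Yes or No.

From Aug 14, 1710 to Apr 11, 1726 is 5719 days.
5719 mod 7 = 0, so they are the same weekday.
(Aug 14, 1710 is a Thursday; Apr 11, 1726 is a Thursday.)

Yes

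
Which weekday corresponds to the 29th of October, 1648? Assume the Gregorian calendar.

Doomsday rule: the anchor day for the 1600s is Tuesday. For year 48: 48÷12 = 4 r 0, and 0÷4 = 0, so 4+0+0 = 4.
Tuesday + 4 ≡ Saturday — that's 1648's doomsday.
In October the doomsday date is Oct 10.
Oct 29 is 19 days after Oct 10; 19 mod 7 = 5, so Saturday + 5 = Thursday.

Thursday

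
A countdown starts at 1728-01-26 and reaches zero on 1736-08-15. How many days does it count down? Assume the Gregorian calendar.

3124

Jan 26, 1728 → Jan 26, 1729: 366 days (Feb 29, 1728 is in that span).
Jan 26, 1729 → Jan 26, 1730: 365 days.
Jan 26, 1730 → Jan 26, 1731: 365 days.
Jan 26, 1731 → Jan 26, 1732: 365 days.
Jan 26, 1732 → Jan 26, 1733: 366 days (Feb 29, 1732 is in that span).
Jan 26, 1733 → Jan 26, 1734: 365 days.
Jan 26, 1734 → Jan 26, 1735: 365 days.
Jan 26, 1735 → Jan 26, 1736: 365 days.
Jan 26, 1736 → Feb 26, 1736: 31 days (January has 31).
Feb 26, 1736 → Mar 26, 1736: 29 days (February has 29).
Mar 26, 1736 → Apr 26, 1736: 31 days (March has 31).
Apr 26, 1736 → May 26, 1736: 30 days (April has 30).
May 26, 1736 → Jun 26, 1736: 31 days (May has 31).
Jun 26, 1736 → Jul 26, 1736: 30 days (June has 30).
Jul 26, 1736 → Aug 15, 1736: 20 days.
Total: 3124 days.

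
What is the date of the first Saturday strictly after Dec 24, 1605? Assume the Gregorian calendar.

December 31, 1605

Dec 24, 1605 is a Saturday.
From Saturday to the next Saturday is 7 days.
Dec 24, 1605 + 7 = Dec 31, 1605.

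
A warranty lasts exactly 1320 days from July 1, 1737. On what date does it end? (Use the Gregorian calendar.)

February 10, 1741

+365 (one year) → Jul 1, 1738 (955 left).
+365 (one year) → Jul 1, 1739 (590 left).
+366 (one year; includes Feb 29, 1740) → Jul 1, 1740 (224 left).
Jul has 31 days: +31 → Aug 1, 1740 (193 left).
Aug has 31 days: +31 → Sep 1, 1740 (162 left).
Sep has 30 days: +30 → Oct 1, 1740 (132 left).
Oct has 31 days: +31 → Nov 1, 1740 (101 left).
Nov has 30 days: +30 → Dec 1, 1740 (71 left).
Dec has 31 days: +31 → Jan 1, 1741 (40 left).
Jan has 31 days: +31 → Feb 1, 1741 (9 left).
+9 → Feb 10, 1741.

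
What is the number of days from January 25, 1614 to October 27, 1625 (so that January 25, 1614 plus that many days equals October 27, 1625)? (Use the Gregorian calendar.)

Jan 25, 1614 → Jan 25, 1615: 365 days.
Jan 25, 1615 → Jan 25, 1616: 365 days.
Jan 25, 1616 → Jan 25, 1617: 366 days (Feb 29, 1616 is in that span).
Jan 25, 1617 → Jan 25, 1618: 365 days.
Jan 25, 1618 → Jan 25, 1619: 365 days.
Jan 25, 1619 → Jan 25, 1620: 365 days.
Jan 25, 1620 → Jan 25, 1621: 366 days (Feb 29, 1620 is in that span).
Jan 25, 1621 → Jan 25, 1622: 365 days.
Jan 25, 1622 → Jan 25, 1623: 365 days.
Jan 25, 1623 → Jan 25, 1624: 365 days.
Jan 25, 1624 → Jan 25, 1625: 366 days (Feb 29, 1624 is in that span).
Jan 25, 1625 → Feb 25, 1625: 31 days (January has 31).
Feb 25, 1625 → Mar 25, 1625: 28 days (February has 28).
Mar 25, 1625 → Apr 25, 1625: 31 days (March has 31).
Apr 25, 1625 → May 25, 1625: 30 days (April has 30).
May 25, 1625 → Jun 25, 1625: 31 days (May has 31).
Jun 25, 1625 → Jul 25, 1625: 30 days (June has 30).
Jul 25, 1625 → Aug 25, 1625: 31 days (July has 31).
Aug 25, 1625 → Sep 25, 1625: 31 days (August has 31).
Sep 25, 1625 → Oct 25, 1625: 30 days (September has 30).
Oct 25, 1625 → Oct 27, 1625: 2 days.
Total: 4293 days.

4293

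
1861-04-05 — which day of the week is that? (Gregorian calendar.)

Friday

Doomsday rule: the anchor day for the 1800s is Friday. For year 61: 61÷12 = 5 r 1, and 1÷4 = 0, so 5+1+0 = 6.
Friday + 6 ≡ Thursday — that's 1861's doomsday.
In April the doomsday date is Apr 4.
Apr 5 is 1 day after Apr 4; 1 mod 7 = 1, so Thursday + 1 = Friday.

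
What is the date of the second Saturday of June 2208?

June 1, 2208 is a Wednesday.
The first Saturday is therefore June 4 (3 days later).
The second Saturday is 4 + 1×7 = June 11.

June 11, 2208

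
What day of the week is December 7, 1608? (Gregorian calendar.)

Sunday

Doomsday rule: the anchor day for the 1600s is Tuesday. For year 08: 8÷12 = 0 r 8, and 8÷4 = 2, so 0+8+2 = 10.
Tuesday + 10 ≡ Friday — that's 1608's doomsday.
In December the doomsday date is Dec 12.
Dec 7 is 5 days before Dec 12; 5 mod 7 = 5, so Friday − 5 = Sunday.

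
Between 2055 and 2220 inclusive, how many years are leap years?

40

Multiples of 4 in [2055,2220]: 42.
Of those, multiples of 100: 2 (not leap unless ÷400).
Multiples of 400: 0.
Leap years = 42 − 2 + 0 = 40.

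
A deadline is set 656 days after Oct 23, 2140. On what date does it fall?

+365 (one year) → Oct 23, 2141 (291 left).
Oct has 31 days: +9 → Nov 1, 2141 (282 left).
Nov has 30 days: +30 → Dec 1, 2141 (252 left).
Dec has 31 days: +31 → Jan 1, 2142 (221 left).
Jan has 31 days: +31 → Feb 1, 2142 (190 left).
Feb has 28 days: +28 → Mar 1, 2142 (162 left).
Mar has 31 days: +31 → Apr 1, 2142 (131 left).
Apr has 30 days: +30 → May 1, 2142 (101 left).
May has 31 days: +31 → Jun 1, 2142 (70 left).
Jun has 30 days: +30 → Jul 1, 2142 (40 left).
Jul has 31 days: +31 → Aug 1, 2142 (9 left).
+9 → Aug 10, 2142.

August 10, 2142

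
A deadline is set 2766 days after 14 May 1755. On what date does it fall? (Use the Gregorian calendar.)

December 9, 1762

+366 (one year; includes Feb 29, 1756) → May 14, 1756 (2400 left).
+365 (one year) → May 14, 1757 (2035 left).
+365 (one year) → May 14, 1758 (1670 left).
+365 (one year) → May 14, 1759 (1305 left).
+366 (one year; includes Feb 29, 1760) → May 14, 1760 (939 left).
+365 (one year) → May 14, 1761 (574 left).
+365 (one year) → May 14, 1762 (209 left).
May has 31 days: +18 → Jun 1, 1762 (191 left).
Jun has 30 days: +30 → Jul 1, 1762 (161 left).
Jul has 31 days: +31 → Aug 1, 1762 (130 left).
Aug has 31 days: +31 → Sep 1, 1762 (99 left).
Sep has 30 days: +30 → Oct 1, 1762 (69 left).
Oct has 31 days: +31 → Nov 1, 1762 (38 left).
Nov has 30 days: +30 → Dec 1, 1762 (8 left).
+8 → Dec 9, 1762.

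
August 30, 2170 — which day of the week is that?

Doomsday rule: the anchor day for the 2100s is Sunday. For year 70: 70÷12 = 5 r 10, and 10÷4 = 2, so 5+10+2 = 17.
Sunday + 17 ≡ Wednesday — that's 2170's doomsday.
In August the doomsday date is Aug 8.
Aug 30 is 22 days after Aug 8; 22 mod 7 = 1, so Wednesday + 1 = Thursday.

Thursday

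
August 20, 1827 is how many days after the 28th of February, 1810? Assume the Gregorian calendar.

Feb 28, 1810 → Feb 28, 1811: 365 days.
Feb 28, 1811 → Feb 28, 1812: 365 days.
Feb 28, 1812 → Feb 28, 1813: 366 days (Feb 29, 1812 is in that span).
Feb 28, 1813 → Feb 28, 1814: 365 days.
Feb 28, 1814 → Feb 28, 1815: 365 days.
Feb 28, 1815 → Feb 28, 1816: 365 days.
Feb 28, 1816 → Feb 28, 1817: 366 days (Feb 29, 1816 is in that span).
Feb 28, 1817 → Feb 28, 1818: 365 days.
Feb 28, 1818 → Feb 28, 1819: 365 days.
Feb 28, 1819 → Feb 28, 1820: 365 days.
Feb 28, 1820 → Feb 28, 1821: 366 days (Feb 29, 1820 is in that span).
Feb 28, 1821 → Feb 28, 1822: 365 days.
Feb 28, 1822 → Feb 28, 1823: 365 days.
Feb 28, 1823 → Feb 28, 1824: 365 days.
Feb 28, 1824 → Feb 28, 1825: 366 days (Feb 29, 1824 is in that span).
Feb 28, 1825 → Feb 28, 1826: 365 days.
Feb 28, 1826 → Feb 28, 1827: 365 days.
Feb 28, 1827 → Mar 28, 1827: 28 days (February has 28).
Mar 28, 1827 → Apr 28, 1827: 31 days (March has 31).
Apr 28, 1827 → May 28, 1827: 30 days (April has 30).
May 28, 1827 → Jun 28, 1827: 31 days (May has 31).
Jun 28, 1827 → Jul 28, 1827: 30 days (June has 30).
Jul 28, 1827 → Aug 20, 1827: 23 days.
Total: 6382 days.

6382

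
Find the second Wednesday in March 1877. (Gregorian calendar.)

March 1, 1877 is a Thursday.
The first Wednesday is therefore March 7 (6 days later).
The second Wednesday is 7 + 1×7 = March 14.

March 14, 1877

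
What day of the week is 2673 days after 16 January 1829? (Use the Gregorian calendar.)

Jan 16, 1829 is a Friday.
2673 mod 7 = 6, so 2673 days after a Friday is Friday + 6 = Thursday.

Thursday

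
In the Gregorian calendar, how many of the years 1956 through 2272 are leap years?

Multiples of 4 in [1956,2272]: 80.
Of those, multiples of 100: 3 (not leap unless ÷400).
Multiples of 400: 1.
Leap years = 80 − 3 + 1 = 78.

78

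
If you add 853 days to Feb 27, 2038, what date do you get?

+365 (one year) → Feb 27, 2039 (488 left).
+365 (one year) → Feb 27, 2040 (123 left).
Feb has 29 days: +3 → Mar 1, 2040 (120 left).
Mar has 31 days: +31 → Apr 1, 2040 (89 left).
Apr has 30 days: +30 → May 1, 2040 (59 left).
May has 31 days: +31 → Jun 1, 2040 (28 left).
+28 → Jun 29, 2040.

June 29, 2040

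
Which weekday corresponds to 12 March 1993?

Friday

Doomsday rule: the anchor day for the 1900s is Wednesday. For year 93: 93÷12 = 7 r 9, and 9÷4 = 2, so 7+9+2 = 18.
Wednesday + 18 ≡ Sunday — that's 1993's doomsday.
In March the doomsday date is Mar 14.
Mar 12 is 2 days before Mar 14; 2 mod 7 = 2, so Sunday − 2 = Friday.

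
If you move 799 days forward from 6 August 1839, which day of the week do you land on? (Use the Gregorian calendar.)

First find the weekday of Aug 6, 1839. Doomsday rule: the anchor day for the 1800s is Friday. For year 39: 39÷12 = 3 r 3, and 3÷4 = 0, so 3+3+0 = 6.
Friday + 6 ≡ Thursday — that's 1839's doomsday.
In August the doomsday date is Aug 8.
Aug 6 is 2 days before Aug 8; 2 mod 7 = 2, so Thursday − 2 = Tuesday.
799 mod 7 = 1, so 799 days after a Tuesday is Tuesday + 1 = Wednesday.

Wednesday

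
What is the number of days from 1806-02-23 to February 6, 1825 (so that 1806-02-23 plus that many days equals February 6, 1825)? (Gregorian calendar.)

6923

Feb 23, 1806 → Feb 23, 1807: 365 days.
Feb 23, 1807 → Feb 23, 1808: 365 days.
Feb 23, 1808 → Feb 23, 1809: 366 days (Feb 29, 1808 is in that span).
Feb 23, 1809 → Feb 23, 1810: 365 days.
Feb 23, 1810 → Feb 23, 1811: 365 days.
Feb 23, 1811 → Feb 23, 1812: 365 days.
Feb 23, 1812 → Feb 23, 1813: 366 days (Feb 29, 1812 is in that span).
Feb 23, 1813 → Feb 23, 1814: 365 days.
Feb 23, 1814 → Feb 23, 1815: 365 days.
Feb 23, 1815 → Feb 23, 1816: 365 days.
Feb 23, 1816 → Feb 23, 1817: 366 days (Feb 29, 1816 is in that span).
Feb 23, 1817 → Feb 23, 1818: 365 days.
Feb 23, 1818 → Feb 23, 1819: 365 days.
Feb 23, 1819 → Feb 23, 1820: 365 days.
Feb 23, 1820 → Feb 23, 1821: 366 days (Feb 29, 1820 is in that span).
Feb 23, 1821 → Feb 23, 1822: 365 days.
Feb 23, 1822 → Feb 23, 1823: 365 days.
Feb 23, 1823 → Feb 23, 1824: 365 days.
Feb 23, 1824 → Mar 23, 1824: 29 days (February has 29).
Mar 23, 1824 → Apr 23, 1824: 31 days (March has 31).
Apr 23, 1824 → May 23, 1824: 30 days (April has 30).
May 23, 1824 → Jun 23, 1824: 31 days (May has 31).
Jun 23, 1824 → Jul 23, 1824: 30 days (June has 30).
Jul 23, 1824 → Aug 23, 1824: 31 days (July has 31).
Aug 23, 1824 → Sep 23, 1824: 31 days (August has 31).
Sep 23, 1824 → Oct 23, 1824: 30 days (September has 30).
Oct 23, 1824 → Nov 23, 1824: 31 days (October has 31).
Nov 23, 1824 → Dec 23, 1824: 30 days (November has 30).
Dec 23, 1824 → Jan 23, 1825: 31 days (December has 31).
Jan 23, 1825 → Feb 6, 1825: 14 days.
Total: 6923 days.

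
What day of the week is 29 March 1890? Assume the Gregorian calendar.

Saturday

Doomsday rule: the anchor day for the 1800s is Friday. For year 90: 90÷12 = 7 r 6, and 6÷4 = 1, so 7+6+1 = 14.
Friday + 14 ≡ Friday — that's 1890's doomsday.
In March the doomsday date is Mar 14.
Mar 29 is 15 days after Mar 14; 15 mod 7 = 1, so Friday + 1 = Saturday.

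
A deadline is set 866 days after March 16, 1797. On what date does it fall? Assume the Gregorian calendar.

July 30, 1799

+365 (one year) → Mar 16, 1798 (501 left).
+365 (one year) → Mar 16, 1799 (136 left).
Mar has 31 days: +16 → Apr 1, 1799 (120 left).
Apr has 30 days: +30 → May 1, 1799 (90 left).
May has 31 days: +31 → Jun 1, 1799 (59 left).
Jun has 30 days: +30 → Jul 1, 1799 (29 left).
+29 → Jul 30, 1799.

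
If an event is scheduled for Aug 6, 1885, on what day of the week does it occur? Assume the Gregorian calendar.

Thursday

Doomsday rule: the anchor day for the 1800s is Friday. For year 85: 85÷12 = 7 r 1, and 1÷4 = 0, so 7+1+0 = 8.
Friday + 8 ≡ Saturday — that's 1885's doomsday.
In August the doomsday date is Aug 8.
Aug 6 is 2 days before Aug 8; 2 mod 7 = 2, so Saturday − 2 = Thursday.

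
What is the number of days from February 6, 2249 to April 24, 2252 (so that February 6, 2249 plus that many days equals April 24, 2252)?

Feb 6, 2249 → Feb 6, 2250: 365 days.
Feb 6, 2250 → Feb 6, 2251: 365 days.
Feb 6, 2251 → Feb 6, 2252: 365 days.
Feb 6, 2252 → Mar 6, 2252: 29 days (February has 29).
Mar 6, 2252 → Apr 6, 2252: 31 days (March has 31).
Apr 6, 2252 → Apr 24, 2252: 18 days.
Total: 1173 days.

1173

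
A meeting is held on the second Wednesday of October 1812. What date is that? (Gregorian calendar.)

October 1, 1812 is a Thursday.
The first Wednesday is therefore October 7 (6 days later).
The second Wednesday is 7 + 1×7 = October 14.

October 14, 1812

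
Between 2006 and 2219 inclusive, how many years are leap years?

Multiples of 4 in [2006,2219]: 53.
Of those, multiples of 100: 2 (not leap unless ÷400).
Multiples of 400: 0.
Leap years = 53 − 2 + 0 = 51.

51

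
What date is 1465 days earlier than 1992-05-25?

−366 (one year; includes Feb 29, 1992) → May 25, 1991 (1099 left).
−365 (one year) → May 25, 1990 (734 left).
−365 (one year) → May 25, 1989 (369 left).
−25 → Apr 30, 1989 (end of Apr, 30 days; 344 left).
−30 → Mar 31, 1989 (end of Mar, 31 days; 314 left).
−31 → Feb 28, 1989 (end of Feb, 28 days; 283 left).
−28 → Jan 31, 1989 (end of Jan, 31 days; 255 left).
−31 → Dec 31, 1988 (end of Dec, 31 days; 224 left).
−31 → Nov 30, 1988 (end of Nov, 30 days; 193 left).
−30 → Oct 31, 1988 (end of Oct, 31 days; 163 left).
−31 → Sep 30, 1988 (end of Sep, 30 days; 132 left).
−30 → Aug 31, 1988 (end of Aug, 31 days; 102 left).
−31 → Jul 31, 1988 (end of Jul, 31 days; 71 left).
−31 → Jun 30, 1988 (end of Jun, 30 days; 40 left).
−30 → May 31, 1988 (end of May, 31 days; 10 left).
−10 → May 21, 1988.

May 21, 1988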